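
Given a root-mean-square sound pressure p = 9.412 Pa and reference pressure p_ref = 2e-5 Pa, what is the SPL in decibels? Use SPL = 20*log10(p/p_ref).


p / p_ref = 9.412 / 2e-5 = 470600
SPL = 20 * log10(470600) = 113.45 dB


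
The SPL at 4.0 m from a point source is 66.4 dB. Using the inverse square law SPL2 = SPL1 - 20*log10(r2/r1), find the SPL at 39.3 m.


r2/r1 = 39.3/4.0 = 9.825
Correction = 20*log10(9.825) = 19.8467 dB
SPL2 = 66.4 - 19.8467 = 46.553 dB


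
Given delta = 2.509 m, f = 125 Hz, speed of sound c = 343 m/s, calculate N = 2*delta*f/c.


N = 2*delta*f/c = 2*delta/lambda, where lambda = c/f
lambda = 343 / 125 = 2.744 m
N = 2 * 2.509 / 2.744 = 1.8287


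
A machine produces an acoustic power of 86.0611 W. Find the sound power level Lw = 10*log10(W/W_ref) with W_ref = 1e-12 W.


W / W_ref = 86.0611 / 1e-12 = 8.60611e+13
Lw = 10 * log10(8.60611e+13) = 139.35 dB


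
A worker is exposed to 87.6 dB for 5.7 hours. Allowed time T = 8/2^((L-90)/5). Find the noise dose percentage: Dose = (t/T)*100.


T_allowed = 8 / 2^((87.6 - 90)/5) = 11.1579 hr
Dose = 5.7 / 11.1579 * 100 = 51.085 %


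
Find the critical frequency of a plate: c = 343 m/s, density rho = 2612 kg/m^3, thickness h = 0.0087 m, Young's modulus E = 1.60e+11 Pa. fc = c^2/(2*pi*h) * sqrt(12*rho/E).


12*rho/E = 12*2612/1.60e+11 = 1.959e-07
sqrt(12*rho/E) = sqrt(1.959e-07) = 0.000442606
c^2/(2*pi*h) = 343^2/(2*pi*0.0087) = 2.15223e+06
fc = 2.15223e+06 * 0.000442606 = 952.59 Hz


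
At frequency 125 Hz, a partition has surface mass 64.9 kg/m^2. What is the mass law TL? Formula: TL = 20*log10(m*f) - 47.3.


m * f = 64.9 * 125 = 8112.5
20*log10(8112.5) = 78.1831 dB
TL = 78.1831 - 47.3 = 30.883 dB


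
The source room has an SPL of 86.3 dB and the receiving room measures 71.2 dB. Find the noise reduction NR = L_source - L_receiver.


NR = L_source - L_receiver (difference between source and receiving room levels)
NR = 86.3 - 71.2 = 15.1 dB


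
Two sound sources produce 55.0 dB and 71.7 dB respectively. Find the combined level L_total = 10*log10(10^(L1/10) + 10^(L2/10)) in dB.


10^(55.0/10) = 316228
10^(71.7/10) = 1.47911e+07
Sum = 316228 + 1.47911e+07 = 1.51073e+07
L_total = 10*log10(1.51073e+07) = 71.792 dB


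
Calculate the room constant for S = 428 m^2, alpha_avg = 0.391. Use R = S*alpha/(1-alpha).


R = 428 * 0.391 / (1 - 0.391) = 274.79 m^2


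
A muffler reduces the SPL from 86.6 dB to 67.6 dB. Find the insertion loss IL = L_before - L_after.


Insertion loss = SPL without muffler - SPL with muffler
IL = 86.6 - 67.6 = 19 dB


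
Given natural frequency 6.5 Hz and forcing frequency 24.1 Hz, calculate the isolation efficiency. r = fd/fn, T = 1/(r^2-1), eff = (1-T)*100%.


r = 24.1 / 6.5 = 3.70769
r^2 - 1 = 3.70769^2 - 1 = 12.747
T = 1/12.747 = 0.0784498
Efficiency = (1 - 0.0784498)*100 = 92.155 %


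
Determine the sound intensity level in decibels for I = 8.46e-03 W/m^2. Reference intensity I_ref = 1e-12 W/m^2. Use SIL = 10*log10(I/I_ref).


I / I_ref = 8.46e-03 / 1e-12 = 8.46e+09
SIL = 10 * log10(8.46e+09) = 99.274 dB


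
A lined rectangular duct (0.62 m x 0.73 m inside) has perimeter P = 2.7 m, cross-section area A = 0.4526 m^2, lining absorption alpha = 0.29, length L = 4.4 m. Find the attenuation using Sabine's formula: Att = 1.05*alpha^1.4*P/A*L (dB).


alpha^1.4 = 0.29^1.4 = 0.176749
Attenuation rate = 1.05 * alpha^1.4 * P / A
= 1.05 * 0.176749 * 2.7 / 0.4526 = 1.10712 dB/m
Total Att = 1.10712 * 4.4 = 4.8713 dB


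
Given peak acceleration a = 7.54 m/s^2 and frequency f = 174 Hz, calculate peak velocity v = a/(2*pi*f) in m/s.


omega = 2*pi*f = 2*pi*174 = 1093.27 rad/s
v = a / omega = 7.54 / 1093.27 = 0.0068967 m/s


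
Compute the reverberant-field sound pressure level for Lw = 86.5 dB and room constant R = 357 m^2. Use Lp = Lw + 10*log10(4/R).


4/R = 4/357 = 0.0112045
Lp = 86.5 + 10*log10(0.0112045) = 66.994 dB


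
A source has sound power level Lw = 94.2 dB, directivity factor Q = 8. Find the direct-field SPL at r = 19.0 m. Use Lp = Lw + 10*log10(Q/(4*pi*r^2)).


4*pi*r^2 = 4*pi*19.0^2 = 4536.46 m^2
Q / (4*pi*r^2) = 8 / 4536.46 = 0.00176349
Lp = 94.2 + 10*log10(0.00176349) = 66.664 dB


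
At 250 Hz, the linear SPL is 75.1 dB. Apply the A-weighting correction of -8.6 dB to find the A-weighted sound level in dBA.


A-weighting table: 250 Hz -> -8.6 dB correction
SPL_A = SPL + correction = 75.1 + (-8.6) = 66.5 dBA


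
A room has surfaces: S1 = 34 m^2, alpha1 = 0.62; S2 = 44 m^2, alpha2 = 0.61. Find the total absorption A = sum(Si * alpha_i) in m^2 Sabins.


34 * 0.62 = 21.08
44 * 0.61 = 26.84
A_total = 21.08 + 26.84 = 47.92 m^2


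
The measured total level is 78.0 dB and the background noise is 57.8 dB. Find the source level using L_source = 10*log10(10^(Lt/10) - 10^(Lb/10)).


10^(78.0/10) = 6.30957e+07
10^(57.8/10) = 602560
Difference = 6.30957e+07 - 602560 = 6.24931e+07
L_source = 10*log10(6.24931e+07) = 77.958 dB


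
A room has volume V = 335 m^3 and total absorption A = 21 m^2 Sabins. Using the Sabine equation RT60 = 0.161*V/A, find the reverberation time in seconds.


RT60 = 0.161 * 335 / 21 = 2.5683 s


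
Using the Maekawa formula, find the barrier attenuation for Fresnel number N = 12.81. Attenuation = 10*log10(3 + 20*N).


3 + 20*N = 3 + 20*12.81 = 259.2
Att = 10*log10(259.2) = 24.136 dB


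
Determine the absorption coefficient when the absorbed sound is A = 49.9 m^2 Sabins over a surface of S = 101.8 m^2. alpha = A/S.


Absorption coefficient = absorbed power / incident power
alpha = A / S = 49.9 / 101.8 = 0.49018


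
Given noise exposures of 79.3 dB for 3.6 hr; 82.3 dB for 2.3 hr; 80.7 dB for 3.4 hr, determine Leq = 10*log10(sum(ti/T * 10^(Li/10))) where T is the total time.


T_total = 3.6 + 2.3 + 3.4 = 9.3 hr
(3.6/9.3) * 10^(79.3/10) = 3.29473e+07
(2.3/9.3) * 10^(82.3/10) = 4.19996e+07
(3.4/9.3) * 10^(80.7/10) = 4.29532e+07
Sum = 3.29473e+07 + 4.19996e+07 + 4.29532e+07 = 1.179e+08
Leq = 10*log10(1.179e+08) = 80.715 dB


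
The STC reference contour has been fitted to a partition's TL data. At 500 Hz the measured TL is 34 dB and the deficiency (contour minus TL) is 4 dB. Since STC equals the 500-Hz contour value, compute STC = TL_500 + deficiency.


By ASTM E413, STC = value of the fitted reference contour at 500 Hz.
Contour value at 500 Hz = TL_500 + deficiency = 34 + 4 = 38
STC = 38


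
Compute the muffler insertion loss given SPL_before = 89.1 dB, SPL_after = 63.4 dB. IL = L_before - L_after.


Insertion loss = SPL without muffler - SPL with muffler
IL = 89.1 - 63.4 = 25.7 dB


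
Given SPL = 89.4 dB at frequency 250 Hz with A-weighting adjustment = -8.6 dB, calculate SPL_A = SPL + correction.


A-weighting table: 250 Hz -> -8.6 dB correction
SPL_A = SPL + correction = 89.4 + (-8.6) = 80.8 dBA


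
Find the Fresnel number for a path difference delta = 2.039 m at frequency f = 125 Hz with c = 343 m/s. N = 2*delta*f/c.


N = 2*delta*f/c = 2*delta/lambda, where lambda = c/f
lambda = 343 / 125 = 2.744 m
N = 2 * 2.039 / 2.744 = 1.4862


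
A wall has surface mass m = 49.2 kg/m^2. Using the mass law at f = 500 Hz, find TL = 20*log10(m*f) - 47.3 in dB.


m * f = 49.2 * 500 = 24600
20*log10(24600) = 87.8187 dB
TL = 87.8187 - 47.3 = 40.519 dB


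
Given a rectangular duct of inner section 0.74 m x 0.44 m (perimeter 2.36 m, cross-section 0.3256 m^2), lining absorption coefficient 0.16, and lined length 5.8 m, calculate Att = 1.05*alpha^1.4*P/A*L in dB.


alpha^1.4 = 0.16^1.4 = 0.076872
Attenuation rate = 1.05 * alpha^1.4 * P / A
= 1.05 * 0.076872 * 2.36 / 0.3256 = 0.585039 dB/m
Total Att = 0.585039 * 5.8 = 3.3932 dB


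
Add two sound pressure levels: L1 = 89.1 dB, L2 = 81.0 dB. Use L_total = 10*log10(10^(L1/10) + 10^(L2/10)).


10^(89.1/10) = 8.12831e+08
10^(81.0/10) = 1.25893e+08
Sum = 8.12831e+08 + 1.25893e+08 = 9.38724e+08
L_total = 10*log10(9.38724e+08) = 89.725 dB


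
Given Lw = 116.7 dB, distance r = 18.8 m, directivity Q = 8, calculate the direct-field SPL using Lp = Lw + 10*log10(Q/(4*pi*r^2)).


4*pi*r^2 = 4*pi*18.8^2 = 4441.46 m^2
Q / (4*pi*r^2) = 8 / 4441.46 = 0.00180121
Lp = 116.7 + 10*log10(0.00180121) = 89.256 dB


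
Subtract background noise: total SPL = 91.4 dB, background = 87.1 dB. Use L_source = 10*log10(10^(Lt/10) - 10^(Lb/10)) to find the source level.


10^(91.4/10) = 1.38038e+09
10^(87.1/10) = 5.12861e+08
Difference = 1.38038e+09 - 5.12861e+08 = 8.67519e+08
L_source = 10*log10(8.67519e+08) = 89.383 dB


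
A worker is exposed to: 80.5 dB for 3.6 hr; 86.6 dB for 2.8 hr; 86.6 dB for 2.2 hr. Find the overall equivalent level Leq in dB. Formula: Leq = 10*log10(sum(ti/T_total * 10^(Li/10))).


T_total = 3.6 + 2.8 + 2.2 = 8.6 hr
(3.6/8.6) * 10^(80.5/10) = 4.69682e+07
(2.8/8.6) * 10^(86.6/10) = 1.48819e+08
(2.2/8.6) * 10^(86.6/10) = 1.1693e+08
Sum = 4.69682e+07 + 1.48819e+08 + 1.1693e+08 = 3.12717e+08
Leq = 10*log10(3.12717e+08) = 84.952 dB


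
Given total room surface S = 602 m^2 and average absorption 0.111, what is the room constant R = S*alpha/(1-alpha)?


R = 602 * 0.111 / (1 - 0.111) = 75.165 m^2


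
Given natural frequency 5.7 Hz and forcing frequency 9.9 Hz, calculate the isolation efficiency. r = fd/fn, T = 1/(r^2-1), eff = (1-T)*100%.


r = 9.9 / 5.7 = 1.73684
r^2 - 1 = 1.73684^2 - 1 = 2.01661
T = 1/2.01661 = 0.495882
Efficiency = (1 - 0.495882)*100 = 50.412 %


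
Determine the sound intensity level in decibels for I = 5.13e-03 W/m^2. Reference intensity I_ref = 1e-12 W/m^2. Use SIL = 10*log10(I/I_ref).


I / I_ref = 5.13e-03 / 1e-12 = 5.13e+09
SIL = 10 * log10(5.13e+09) = 97.101 dB


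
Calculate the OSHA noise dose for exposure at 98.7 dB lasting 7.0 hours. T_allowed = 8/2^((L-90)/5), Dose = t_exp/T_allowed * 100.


T_allowed = 8 / 2^((98.7 - 90)/5) = 2.39496 hr
Dose = 7.0 / 2.39496 * 100 = 292.28 %


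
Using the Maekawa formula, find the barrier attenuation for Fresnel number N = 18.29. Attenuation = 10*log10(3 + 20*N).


3 + 20*N = 3 + 20*18.29 = 368.8
Att = 10*log10(368.8) = 25.668 dB


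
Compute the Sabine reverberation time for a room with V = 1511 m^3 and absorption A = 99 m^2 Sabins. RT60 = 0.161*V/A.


RT60 = 0.161 * 1511 / 99 = 2.4573 s


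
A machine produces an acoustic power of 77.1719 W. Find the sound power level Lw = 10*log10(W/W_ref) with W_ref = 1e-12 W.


W / W_ref = 77.1719 / 1e-12 = 7.71719e+13
Lw = 10 * log10(7.71719e+13) = 138.87 dB


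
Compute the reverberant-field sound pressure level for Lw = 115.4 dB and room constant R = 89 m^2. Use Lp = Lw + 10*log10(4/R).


4/R = 4/89 = 0.0449438
Lp = 115.4 + 10*log10(0.0449438) = 101.93 dB


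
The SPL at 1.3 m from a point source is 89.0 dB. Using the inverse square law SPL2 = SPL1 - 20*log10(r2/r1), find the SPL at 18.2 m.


r2/r1 = 18.2/1.3 = 14
Correction = 20*log10(14) = 22.9226 dB
SPL2 = 89.0 - 22.9226 = 66.077 dB


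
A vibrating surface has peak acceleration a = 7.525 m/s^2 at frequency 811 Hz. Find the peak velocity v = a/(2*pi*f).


omega = 2*pi*f = 2*pi*811 = 5095.66 rad/s
v = a / omega = 7.525 / 5095.66 = 0.0014767 m/s


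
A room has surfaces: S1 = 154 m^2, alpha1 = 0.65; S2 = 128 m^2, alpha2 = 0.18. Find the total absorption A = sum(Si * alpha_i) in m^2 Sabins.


154 * 0.65 = 100.1
128 * 0.18 = 23.04
A_total = 100.1 + 23.04 = 123.14 m^2


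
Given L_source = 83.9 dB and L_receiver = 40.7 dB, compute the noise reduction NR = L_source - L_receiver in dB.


NR = L_source - L_receiver (difference between source and receiving room levels)
NR = 83.9 - 40.7 = 43.2 dB


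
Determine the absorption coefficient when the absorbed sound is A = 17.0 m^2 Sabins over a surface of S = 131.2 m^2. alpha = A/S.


Absorption coefficient = absorbed power / incident power
alpha = A / S = 17.0 / 131.2 = 0.12957


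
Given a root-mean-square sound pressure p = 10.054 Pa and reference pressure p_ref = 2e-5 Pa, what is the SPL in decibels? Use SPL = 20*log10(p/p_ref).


p / p_ref = 10.054 / 2e-5 = 502700
SPL = 20 * log10(502700) = 114.03 dB


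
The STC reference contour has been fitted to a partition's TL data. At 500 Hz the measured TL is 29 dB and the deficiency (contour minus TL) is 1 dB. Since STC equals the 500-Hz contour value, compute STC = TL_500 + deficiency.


By ASTM E413, STC = value of the fitted reference contour at 500 Hz.
Contour value at 500 Hz = TL_500 + deficiency = 29 + 1 = 30
STC = 30


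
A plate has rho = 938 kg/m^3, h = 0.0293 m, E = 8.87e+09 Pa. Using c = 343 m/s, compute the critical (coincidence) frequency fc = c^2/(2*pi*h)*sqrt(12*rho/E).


12*rho/E = 12*938/8.87e+09 = 1.269e-06
sqrt(12*rho/E) = sqrt(1.269e-06) = 0.0011265
c^2/(2*pi*h) = 343^2/(2*pi*0.0293) = 639059
fc = 639059 * 0.0011265 = 719.9 Hz


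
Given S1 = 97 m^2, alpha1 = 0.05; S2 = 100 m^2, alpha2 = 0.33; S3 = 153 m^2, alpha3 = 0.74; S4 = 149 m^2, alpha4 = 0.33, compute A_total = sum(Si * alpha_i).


97 * 0.05 = 4.85
100 * 0.33 = 33
153 * 0.74 = 113.22
149 * 0.33 = 49.17
A_total = 4.85 + 33 + 113.22 + 49.17 = 200.24 m^2


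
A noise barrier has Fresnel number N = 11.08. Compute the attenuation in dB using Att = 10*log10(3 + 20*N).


3 + 20*N = 3 + 20*11.08 = 224.6
Att = 10*log10(224.6) = 23.514 dB


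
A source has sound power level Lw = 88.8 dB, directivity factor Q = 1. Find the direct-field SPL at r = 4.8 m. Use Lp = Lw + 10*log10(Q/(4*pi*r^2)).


4*pi*r^2 = 4*pi*4.8^2 = 289.529 m^2
Q / (4*pi*r^2) = 1 / 289.529 = 0.00345389
Lp = 88.8 + 10*log10(0.00345389) = 64.183 dB


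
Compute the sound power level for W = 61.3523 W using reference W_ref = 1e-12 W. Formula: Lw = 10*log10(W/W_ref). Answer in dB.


W / W_ref = 61.3523 / 1e-12 = 6.13523e+13
Lw = 10 * log10(6.13523e+13) = 137.88 dB


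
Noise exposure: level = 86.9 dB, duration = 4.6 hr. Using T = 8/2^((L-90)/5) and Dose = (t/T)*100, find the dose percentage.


T_allowed = 8 / 2^((86.9 - 90)/5) = 12.295 hr
Dose = 4.6 / 12.295 * 100 = 37.414 %


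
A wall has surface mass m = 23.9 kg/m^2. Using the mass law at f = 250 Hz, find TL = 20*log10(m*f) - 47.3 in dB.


m * f = 23.9 * 250 = 5975
20*log10(5975) = 75.5268 dB
TL = 75.5268 - 47.3 = 28.227 dB


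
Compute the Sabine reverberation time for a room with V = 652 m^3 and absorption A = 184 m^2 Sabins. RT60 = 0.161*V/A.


RT60 = 0.161 * 652 / 184 = 0.5705 s


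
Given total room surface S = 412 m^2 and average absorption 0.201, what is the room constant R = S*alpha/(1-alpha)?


R = 412 * 0.201 / (1 - 0.201) = 103.64 m^2


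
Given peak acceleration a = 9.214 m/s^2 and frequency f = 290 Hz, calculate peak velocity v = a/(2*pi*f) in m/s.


omega = 2*pi*f = 2*pi*290 = 1822.12 rad/s
v = a / omega = 9.214 / 1822.12 = 0.0050567 m/s


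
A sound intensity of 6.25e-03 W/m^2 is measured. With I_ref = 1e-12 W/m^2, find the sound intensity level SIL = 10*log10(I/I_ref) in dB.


I / I_ref = 6.25e-03 / 1e-12 = 6.25e+09
SIL = 10 * log10(6.25e+09) = 97.959 dB


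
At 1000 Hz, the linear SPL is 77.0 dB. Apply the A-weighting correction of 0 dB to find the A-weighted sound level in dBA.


A-weighting table: 1000 Hz -> 0 dB correction
SPL_A = SPL + correction = 77.0 + (0) = 77 dBA


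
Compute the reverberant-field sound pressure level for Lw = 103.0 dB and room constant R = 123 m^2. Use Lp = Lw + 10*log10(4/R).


4/R = 4/123 = 0.0325203
Lp = 103.0 + 10*log10(0.0325203) = 88.122 dB


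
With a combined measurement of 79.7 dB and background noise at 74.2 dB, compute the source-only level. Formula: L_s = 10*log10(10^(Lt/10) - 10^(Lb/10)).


10^(79.7/10) = 9.33254e+07
10^(74.2/10) = 2.63027e+07
Difference = 9.33254e+07 - 2.63027e+07 = 6.70227e+07
L_source = 10*log10(6.70227e+07) = 78.262 dB


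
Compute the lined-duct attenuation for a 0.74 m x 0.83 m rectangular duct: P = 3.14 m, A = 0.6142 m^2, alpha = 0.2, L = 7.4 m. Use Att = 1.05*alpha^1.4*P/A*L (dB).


alpha^1.4 = 0.2^1.4 = 0.105061
Attenuation rate = 1.05 * alpha^1.4 * P / A
= 1.05 * 0.105061 * 3.14 / 0.6142 = 0.563963 dB/m
Total Att = 0.563963 * 7.4 = 4.1733 dB


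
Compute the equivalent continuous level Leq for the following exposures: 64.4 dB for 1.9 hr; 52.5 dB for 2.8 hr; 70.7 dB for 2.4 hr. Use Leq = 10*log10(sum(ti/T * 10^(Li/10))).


T_total = 1.9 + 2.8 + 2.4 = 7.1 hr
(1.9/7.1) * 10^(64.4/10) = 737047
(2.8/7.1) * 10^(52.5/10) = 70129.3
(2.4/7.1) * 10^(70.7/10) = 3.97148e+06
Sum = 737047 + 70129.3 + 3.97148e+06 = 4.77866e+06
Leq = 10*log10(4.77866e+06) = 66.793 dB


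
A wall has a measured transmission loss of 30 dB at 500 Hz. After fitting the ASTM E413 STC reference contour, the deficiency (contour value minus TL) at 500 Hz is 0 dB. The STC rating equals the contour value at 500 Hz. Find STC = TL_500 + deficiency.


By ASTM E413, STC = value of the fitted reference contour at 500 Hz.
Contour value at 500 Hz = TL_500 + deficiency = 30 + 0 = 30
STC = 30


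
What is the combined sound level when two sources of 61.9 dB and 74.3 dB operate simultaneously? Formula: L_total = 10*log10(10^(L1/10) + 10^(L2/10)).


10^(61.9/10) = 1.54882e+06
10^(74.3/10) = 2.69153e+07
Sum = 1.54882e+06 + 2.69153e+07 = 2.84641e+07
L_total = 10*log10(2.84641e+07) = 74.543 dB


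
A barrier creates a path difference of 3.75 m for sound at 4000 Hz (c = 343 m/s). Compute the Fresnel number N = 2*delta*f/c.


N = 2*delta*f/c = 2*delta/lambda, where lambda = c/f
lambda = 343 / 4000 = 0.08575 m
N = 2 * 3.75 / 0.08575 = 87.464


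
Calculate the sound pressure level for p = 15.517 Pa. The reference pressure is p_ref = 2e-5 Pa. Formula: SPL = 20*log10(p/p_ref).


p / p_ref = 15.517 / 2e-5 = 775850
SPL = 20 * log10(775850) = 117.8 dB


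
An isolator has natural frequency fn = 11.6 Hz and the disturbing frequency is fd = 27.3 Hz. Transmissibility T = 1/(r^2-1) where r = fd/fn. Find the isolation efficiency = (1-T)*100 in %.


r = 27.3 / 11.6 = 2.35345
r^2 - 1 = 2.35345^2 - 1 = 4.53873
T = 1/4.53873 = 0.220326
Efficiency = (1 - 0.220326)*100 = 77.967 %


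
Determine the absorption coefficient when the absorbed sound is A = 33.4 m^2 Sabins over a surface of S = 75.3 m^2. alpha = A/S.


Absorption coefficient = absorbed power / incident power
alpha = A / S = 33.4 / 75.3 = 0.44356


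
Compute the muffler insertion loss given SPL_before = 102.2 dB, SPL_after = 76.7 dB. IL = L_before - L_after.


Insertion loss = SPL without muffler - SPL with muffler
IL = 102.2 - 76.7 = 25.5 dB


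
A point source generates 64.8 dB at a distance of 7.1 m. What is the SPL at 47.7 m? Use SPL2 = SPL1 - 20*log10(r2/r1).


r2/r1 = 47.7/7.1 = 6.71831
Correction = 20*log10(6.71831) = 16.5452 dB
SPL2 = 64.8 - 16.5452 = 48.255 dB


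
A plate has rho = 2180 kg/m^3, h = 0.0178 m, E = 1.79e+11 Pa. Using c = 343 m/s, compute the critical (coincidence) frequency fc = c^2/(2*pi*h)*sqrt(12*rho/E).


12*rho/E = 12*2180/1.79e+11 = 1.46145e-07
sqrt(12*rho/E) = sqrt(1.46145e-07) = 0.000382289
c^2/(2*pi*h) = 343^2/(2*pi*0.0178) = 1.05193e+06
fc = 1.05193e+06 * 0.000382289 = 402.14 Hz


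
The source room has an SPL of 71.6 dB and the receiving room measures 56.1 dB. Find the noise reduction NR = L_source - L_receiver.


NR = L_source - L_receiver (difference between source and receiving room levels)
NR = 71.6 - 56.1 = 15.5 dB


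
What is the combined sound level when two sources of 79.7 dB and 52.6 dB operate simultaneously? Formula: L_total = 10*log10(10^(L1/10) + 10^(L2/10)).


10^(79.7/10) = 9.33254e+07
10^(52.6/10) = 181970
Sum = 9.33254e+07 + 181970 = 9.35074e+07
L_total = 10*log10(9.35074e+07) = 79.708 dB


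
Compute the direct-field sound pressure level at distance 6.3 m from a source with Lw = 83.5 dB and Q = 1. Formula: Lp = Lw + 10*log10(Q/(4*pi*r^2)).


4*pi*r^2 = 4*pi*6.3^2 = 498.759 m^2
Q / (4*pi*r^2) = 1 / 498.759 = 0.00200498
Lp = 83.5 + 10*log10(0.00200498) = 56.521 dB


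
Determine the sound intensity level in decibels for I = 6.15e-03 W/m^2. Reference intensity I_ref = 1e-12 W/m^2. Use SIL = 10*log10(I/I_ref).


I / I_ref = 6.15e-03 / 1e-12 = 6.15e+09
SIL = 10 * log10(6.15e+09) = 97.889 dB


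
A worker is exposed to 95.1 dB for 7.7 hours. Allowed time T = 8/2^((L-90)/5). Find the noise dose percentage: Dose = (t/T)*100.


T_allowed = 8 / 2^((95.1 - 90)/5) = 3.94493 hr
Dose = 7.7 / 3.94493 * 100 = 195.19 %


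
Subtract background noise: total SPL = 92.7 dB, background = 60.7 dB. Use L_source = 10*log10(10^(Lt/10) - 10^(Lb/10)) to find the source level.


10^(92.7/10) = 1.86209e+09
10^(60.7/10) = 1.1749e+06
Difference = 1.86209e+09 - 1.1749e+06 = 1.86092e+09
L_source = 10*log10(1.86092e+09) = 92.697 dB


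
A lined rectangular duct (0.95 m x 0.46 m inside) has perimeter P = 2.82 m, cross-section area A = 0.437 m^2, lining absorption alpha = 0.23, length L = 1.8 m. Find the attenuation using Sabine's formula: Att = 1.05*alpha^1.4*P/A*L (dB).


alpha^1.4 = 0.23^1.4 = 0.127767
Attenuation rate = 1.05 * alpha^1.4 * P / A
= 1.05 * 0.127767 * 2.82 / 0.437 = 0.865716 dB/m
Total Att = 0.865716 * 1.8 = 1.5583 dB


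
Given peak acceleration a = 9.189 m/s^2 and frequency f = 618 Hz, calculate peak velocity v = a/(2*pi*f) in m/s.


omega = 2*pi*f = 2*pi*618 = 3883.01 rad/s
v = a / omega = 9.189 / 3883.01 = 0.0023665 m/s


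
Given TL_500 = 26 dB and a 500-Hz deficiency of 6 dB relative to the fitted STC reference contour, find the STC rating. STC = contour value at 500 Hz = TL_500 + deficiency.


By ASTM E413, STC = value of the fitted reference contour at 500 Hz.
Contour value at 500 Hz = TL_500 + deficiency = 26 + 6 = 32
STC = 32


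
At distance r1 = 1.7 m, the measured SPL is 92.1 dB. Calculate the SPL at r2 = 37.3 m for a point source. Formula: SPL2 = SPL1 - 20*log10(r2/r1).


r2/r1 = 37.3/1.7 = 21.9412
Correction = 20*log10(21.9412) = 26.8252 dB
SPL2 = 92.1 - 26.8252 = 65.275 dB


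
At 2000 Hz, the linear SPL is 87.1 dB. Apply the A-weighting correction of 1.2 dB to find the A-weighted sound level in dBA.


A-weighting table: 2000 Hz -> 1.2 dB correction
SPL_A = SPL + correction = 87.1 + (1.2) = 88.3 dBA


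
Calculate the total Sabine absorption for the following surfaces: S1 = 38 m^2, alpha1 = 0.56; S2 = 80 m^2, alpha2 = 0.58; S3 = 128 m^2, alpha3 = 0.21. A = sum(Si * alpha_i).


38 * 0.56 = 21.28
80 * 0.58 = 46.4
128 * 0.21 = 26.88
A_total = 21.28 + 46.4 + 26.88 = 94.56 m^2


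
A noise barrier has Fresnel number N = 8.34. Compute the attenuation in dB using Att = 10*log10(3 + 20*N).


3 + 20*N = 3 + 20*8.34 = 169.8
Att = 10*log10(169.8) = 22.299 dB


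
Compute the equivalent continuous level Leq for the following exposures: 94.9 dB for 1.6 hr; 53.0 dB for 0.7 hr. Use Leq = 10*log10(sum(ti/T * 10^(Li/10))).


T_total = 1.6 + 0.7 = 2.3 hr
(1.6/2.3) * 10^(94.9/10) = 2.14977e+09
(0.7/2.3) * 10^(53.0/10) = 60725.4
Sum = 2.14977e+09 + 60725.4 = 2.14983e+09
Leq = 10*log10(2.14983e+09) = 93.324 dB


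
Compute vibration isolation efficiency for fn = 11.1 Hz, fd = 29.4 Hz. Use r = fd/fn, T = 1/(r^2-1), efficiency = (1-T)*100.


r = 29.4 / 11.1 = 2.64865
r^2 - 1 = 2.64865^2 - 1 = 6.01535
T = 1/6.01535 = 0.166241
Efficiency = (1 - 0.166241)*100 = 83.376 %


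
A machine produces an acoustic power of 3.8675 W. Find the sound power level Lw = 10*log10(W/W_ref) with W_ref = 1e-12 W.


W / W_ref = 3.8675 / 1e-12 = 3.8675e+12
Lw = 10 * log10(3.8675e+12) = 125.87 dB


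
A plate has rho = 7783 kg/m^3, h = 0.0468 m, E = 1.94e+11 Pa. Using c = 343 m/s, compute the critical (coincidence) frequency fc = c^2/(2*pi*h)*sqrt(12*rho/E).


12*rho/E = 12*7783/1.94e+11 = 4.81423e-07
sqrt(12*rho/E) = sqrt(4.81423e-07) = 0.000693847
c^2/(2*pi*h) = 343^2/(2*pi*0.0468) = 400094
fc = 400094 * 0.000693847 = 277.6 Hz


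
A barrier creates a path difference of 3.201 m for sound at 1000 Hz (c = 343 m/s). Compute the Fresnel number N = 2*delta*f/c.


N = 2*delta*f/c = 2*delta/lambda, where lambda = c/f
lambda = 343 / 1000 = 0.343 m
N = 2 * 3.201 / 0.343 = 18.665


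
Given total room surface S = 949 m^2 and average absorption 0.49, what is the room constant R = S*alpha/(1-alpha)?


R = 949 * 0.49 / (1 - 0.49) = 911.78 m^2


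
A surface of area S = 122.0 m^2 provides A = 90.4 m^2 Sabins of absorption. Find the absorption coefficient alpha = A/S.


Absorption coefficient = absorbed power / incident power
alpha = A / S = 90.4 / 122.0 = 0.74098


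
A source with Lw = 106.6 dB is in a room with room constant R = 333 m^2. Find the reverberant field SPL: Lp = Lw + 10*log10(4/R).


4/R = 4/333 = 0.012012
Lp = 106.6 + 10*log10(0.012012) = 87.396 dB


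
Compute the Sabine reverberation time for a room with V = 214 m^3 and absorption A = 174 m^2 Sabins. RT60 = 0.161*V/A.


RT60 = 0.161 * 214 / 174 = 0.19801 s


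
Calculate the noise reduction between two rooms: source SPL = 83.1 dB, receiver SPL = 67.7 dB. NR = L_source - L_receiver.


NR = L_source - L_receiver (difference between source and receiving room levels)
NR = 83.1 - 67.7 = 15.4 dB


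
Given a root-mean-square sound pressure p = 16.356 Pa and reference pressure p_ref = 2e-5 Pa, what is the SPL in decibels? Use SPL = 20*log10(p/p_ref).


p / p_ref = 16.356 / 2e-5 = 817800
SPL = 20 * log10(817800) = 118.25 dB


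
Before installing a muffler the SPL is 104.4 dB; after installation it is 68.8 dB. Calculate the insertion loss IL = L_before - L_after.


Insertion loss = SPL without muffler - SPL with muffler
IL = 104.4 - 68.8 = 35.6 dB


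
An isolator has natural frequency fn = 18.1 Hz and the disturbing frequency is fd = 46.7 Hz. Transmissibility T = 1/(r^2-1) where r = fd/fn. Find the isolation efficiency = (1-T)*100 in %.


r = 46.7 / 18.1 = 2.58011
r^2 - 1 = 2.58011^2 - 1 = 5.65697
T = 1/5.65697 = 0.176773
Efficiency = (1 - 0.176773)*100 = 82.323 %


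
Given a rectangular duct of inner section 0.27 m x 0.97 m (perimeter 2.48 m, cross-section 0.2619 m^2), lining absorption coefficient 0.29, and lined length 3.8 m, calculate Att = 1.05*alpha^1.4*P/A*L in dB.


alpha^1.4 = 0.29^1.4 = 0.176749
Attenuation rate = 1.05 * alpha^1.4 * P / A
= 1.05 * 0.176749 * 2.48 / 0.2619 = 1.75737 dB/m
Total Att = 1.75737 * 3.8 = 6.678 dB


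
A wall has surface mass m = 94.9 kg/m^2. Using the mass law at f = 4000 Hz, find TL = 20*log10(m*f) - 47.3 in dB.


m * f = 94.9 * 4000 = 379600
20*log10(379600) = 111.587 dB
TL = 111.587 - 47.3 = 64.287 dB


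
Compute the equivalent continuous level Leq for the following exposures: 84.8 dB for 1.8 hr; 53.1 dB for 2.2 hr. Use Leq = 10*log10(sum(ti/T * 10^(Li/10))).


T_total = 1.8 + 2.2 = 4.0 hr
(1.8/4.0) * 10^(84.8/10) = 1.35898e+08
(2.2/4.0) * 10^(53.1/10) = 112296
Sum = 1.35898e+08 + 112296 = 1.3601e+08
Leq = 10*log10(1.3601e+08) = 81.336 dB


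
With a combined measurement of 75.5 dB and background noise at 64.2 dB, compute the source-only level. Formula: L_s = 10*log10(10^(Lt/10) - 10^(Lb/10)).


10^(75.5/10) = 3.54813e+07
10^(64.2/10) = 2.63027e+06
Difference = 3.54813e+07 - 2.63027e+06 = 3.2851e+07
L_source = 10*log10(3.2851e+07) = 75.165 dB


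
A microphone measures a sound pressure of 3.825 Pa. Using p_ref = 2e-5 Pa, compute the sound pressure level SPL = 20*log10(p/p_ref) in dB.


p / p_ref = 3.825 / 2e-5 = 191250
SPL = 20 * log10(191250) = 105.63 dB


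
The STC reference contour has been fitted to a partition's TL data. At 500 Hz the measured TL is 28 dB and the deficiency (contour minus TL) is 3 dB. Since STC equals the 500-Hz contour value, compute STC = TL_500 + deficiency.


By ASTM E413, STC = value of the fitted reference contour at 500 Hz.
Contour value at 500 Hz = TL_500 + deficiency = 28 + 3 = 31
STC = 31


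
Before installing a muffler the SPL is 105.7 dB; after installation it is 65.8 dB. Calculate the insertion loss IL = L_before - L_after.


Insertion loss = SPL without muffler - SPL with muffler
IL = 105.7 - 65.8 = 39.9 dB


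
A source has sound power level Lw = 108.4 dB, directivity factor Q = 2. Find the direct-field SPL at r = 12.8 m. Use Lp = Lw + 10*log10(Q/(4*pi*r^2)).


4*pi*r^2 = 4*pi*12.8^2 = 2058.87 m^2
Q / (4*pi*r^2) = 2 / 2058.87 = 0.000971407
Lp = 108.4 + 10*log10(0.000971407) = 78.274 dB


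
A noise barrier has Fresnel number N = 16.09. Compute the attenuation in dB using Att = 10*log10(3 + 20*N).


3 + 20*N = 3 + 20*16.09 = 324.8
Att = 10*log10(324.8) = 25.116 dB


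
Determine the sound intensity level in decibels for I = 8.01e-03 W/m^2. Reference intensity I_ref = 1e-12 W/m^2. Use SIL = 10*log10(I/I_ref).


I / I_ref = 8.01e-03 / 1e-12 = 8.01e+09
SIL = 10 * log10(8.01e+09) = 99.036 dB


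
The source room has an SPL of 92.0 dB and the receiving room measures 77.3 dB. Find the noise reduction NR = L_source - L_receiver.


NR = L_source - L_receiver (difference between source and receiving room levels)
NR = 92.0 - 77.3 = 14.7 dB


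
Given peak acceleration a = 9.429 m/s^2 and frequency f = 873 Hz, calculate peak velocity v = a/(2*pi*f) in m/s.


omega = 2*pi*f = 2*pi*873 = 5485.22 rad/s
v = a / omega = 9.429 / 5485.22 = 0.001719 m/s


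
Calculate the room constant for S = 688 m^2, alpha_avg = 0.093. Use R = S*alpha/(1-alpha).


R = 688 * 0.093 / (1 - 0.093) = 70.545 m^2


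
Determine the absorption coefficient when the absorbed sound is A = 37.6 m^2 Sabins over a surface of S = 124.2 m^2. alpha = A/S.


Absorption coefficient = absorbed power / incident power
alpha = A / S = 37.6 / 124.2 = 0.30274


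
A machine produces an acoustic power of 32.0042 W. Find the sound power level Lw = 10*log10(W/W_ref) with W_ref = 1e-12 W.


W / W_ref = 32.0042 / 1e-12 = 3.20042e+13
Lw = 10 * log10(3.20042e+13) = 135.05 dB


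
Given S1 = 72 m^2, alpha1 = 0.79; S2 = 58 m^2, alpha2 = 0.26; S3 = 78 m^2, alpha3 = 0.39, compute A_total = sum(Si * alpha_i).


72 * 0.79 = 56.88
58 * 0.26 = 15.08
78 * 0.39 = 30.42
A_total = 56.88 + 15.08 + 30.42 = 102.38 m^2


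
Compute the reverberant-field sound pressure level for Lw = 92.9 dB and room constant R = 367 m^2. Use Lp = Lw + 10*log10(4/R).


4/R = 4/367 = 0.0108992
Lp = 92.9 + 10*log10(0.0108992) = 73.274 dB


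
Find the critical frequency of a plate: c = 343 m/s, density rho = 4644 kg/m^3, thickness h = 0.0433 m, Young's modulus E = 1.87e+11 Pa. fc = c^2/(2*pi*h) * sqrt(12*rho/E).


12*rho/E = 12*4644/1.87e+11 = 2.98011e-07
sqrt(12*rho/E) = sqrt(2.98011e-07) = 0.000545904
c^2/(2*pi*h) = 343^2/(2*pi*0.0433) = 432435
fc = 432435 * 0.000545904 = 236.07 Hz


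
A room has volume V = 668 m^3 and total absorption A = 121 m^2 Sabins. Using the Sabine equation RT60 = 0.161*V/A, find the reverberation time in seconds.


RT60 = 0.161 * 668 / 121 = 0.88883 s


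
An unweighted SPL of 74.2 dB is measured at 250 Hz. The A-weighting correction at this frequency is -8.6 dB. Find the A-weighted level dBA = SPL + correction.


A-weighting table: 250 Hz -> -8.6 dB correction
SPL_A = SPL + correction = 74.2 + (-8.6) = 65.6 dBA


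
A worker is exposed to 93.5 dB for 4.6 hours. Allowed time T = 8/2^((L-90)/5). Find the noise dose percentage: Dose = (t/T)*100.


T_allowed = 8 / 2^((93.5 - 90)/5) = 4.92458 hr
Dose = 4.6 / 4.92458 * 100 = 93.409 %


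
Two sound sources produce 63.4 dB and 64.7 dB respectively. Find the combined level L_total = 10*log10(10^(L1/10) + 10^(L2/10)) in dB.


10^(63.4/10) = 2.18776e+06
10^(64.7/10) = 2.95121e+06
Sum = 2.18776e+06 + 2.95121e+06 = 5.13897e+06
L_total = 10*log10(5.13897e+06) = 67.109 dB


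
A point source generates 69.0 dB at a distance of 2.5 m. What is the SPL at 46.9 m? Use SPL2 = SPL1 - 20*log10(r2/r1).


r2/r1 = 46.9/2.5 = 18.76
Correction = 20*log10(18.76) = 25.4647 dB
SPL2 = 69.0 - 25.4647 = 43.535 dB


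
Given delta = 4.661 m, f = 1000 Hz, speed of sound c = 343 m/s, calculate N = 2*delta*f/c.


N = 2*delta*f/c = 2*delta/lambda, where lambda = c/f
lambda = 343 / 1000 = 0.343 m
N = 2 * 4.661 / 0.343 = 27.178


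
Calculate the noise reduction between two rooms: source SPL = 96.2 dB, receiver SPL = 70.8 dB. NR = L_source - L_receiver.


NR = L_source - L_receiver (difference between source and receiving room levels)
NR = 96.2 - 70.8 = 25.4 dB


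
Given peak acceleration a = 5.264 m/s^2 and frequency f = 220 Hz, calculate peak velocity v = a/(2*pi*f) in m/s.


omega = 2*pi*f = 2*pi*220 = 1382.3 rad/s
v = a / omega = 5.264 / 1382.3 = 0.0038081 m/s


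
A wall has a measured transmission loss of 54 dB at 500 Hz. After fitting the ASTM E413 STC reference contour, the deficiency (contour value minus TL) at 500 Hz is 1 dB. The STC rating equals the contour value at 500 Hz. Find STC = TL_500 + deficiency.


By ASTM E413, STC = value of the fitted reference contour at 500 Hz.
Contour value at 500 Hz = TL_500 + deficiency = 54 + 1 = 55
STC = 55


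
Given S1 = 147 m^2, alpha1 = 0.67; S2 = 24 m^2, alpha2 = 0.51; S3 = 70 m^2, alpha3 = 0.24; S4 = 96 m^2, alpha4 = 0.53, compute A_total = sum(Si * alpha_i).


147 * 0.67 = 98.49
24 * 0.51 = 12.24
70 * 0.24 = 16.8
96 * 0.53 = 50.88
A_total = 98.49 + 12.24 + 16.8 + 50.88 = 178.41 m^2


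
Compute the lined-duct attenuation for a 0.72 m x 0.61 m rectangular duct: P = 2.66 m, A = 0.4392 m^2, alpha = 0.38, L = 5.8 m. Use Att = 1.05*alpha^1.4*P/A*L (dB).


alpha^1.4 = 0.38^1.4 = 0.258046
Attenuation rate = 1.05 * alpha^1.4 * P / A
= 1.05 * 0.258046 * 2.66 / 0.4392 = 1.64099 dB/m
Total Att = 1.64099 * 5.8 = 9.5177 dB


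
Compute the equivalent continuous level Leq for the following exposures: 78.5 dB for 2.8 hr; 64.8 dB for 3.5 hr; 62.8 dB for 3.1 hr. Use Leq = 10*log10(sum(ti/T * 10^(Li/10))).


T_total = 2.8 + 3.5 + 3.1 = 9.4 hr
(2.8/9.4) * 10^(78.5/10) = 2.10877e+07
(3.5/9.4) * 10^(64.8/10) = 1.12445e+06
(3.1/9.4) * 10^(62.8/10) = 628397
Sum = 2.10877e+07 + 1.12445e+06 + 628397 = 2.28405e+07
Leq = 10*log10(2.28405e+07) = 73.587 dB


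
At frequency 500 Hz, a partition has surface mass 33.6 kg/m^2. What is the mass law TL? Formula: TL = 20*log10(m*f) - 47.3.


m * f = 33.6 * 500 = 16800
20*log10(16800) = 84.5062 dB
TL = 84.5062 - 47.3 = 37.206 dB


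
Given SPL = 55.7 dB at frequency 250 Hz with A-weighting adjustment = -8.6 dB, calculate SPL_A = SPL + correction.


A-weighting table: 250 Hz -> -8.6 dB correction
SPL_A = SPL + correction = 55.7 + (-8.6) = 47.1 dBA


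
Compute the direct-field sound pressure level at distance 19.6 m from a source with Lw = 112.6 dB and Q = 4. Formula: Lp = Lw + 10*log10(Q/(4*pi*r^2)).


4*pi*r^2 = 4*pi*19.6^2 = 4827.5 m^2
Q / (4*pi*r^2) = 4 / 4827.5 = 0.000828586
Lp = 112.6 + 10*log10(0.000828586) = 81.783 dB


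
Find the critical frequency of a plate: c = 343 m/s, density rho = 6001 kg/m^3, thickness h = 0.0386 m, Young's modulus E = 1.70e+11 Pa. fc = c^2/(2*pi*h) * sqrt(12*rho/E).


12*rho/E = 12*6001/1.70e+11 = 4.236e-07
sqrt(12*rho/E) = sqrt(4.236e-07) = 0.000650846
c^2/(2*pi*h) = 343^2/(2*pi*0.0386) = 485089
fc = 485089 * 0.000650846 = 315.72 Hz


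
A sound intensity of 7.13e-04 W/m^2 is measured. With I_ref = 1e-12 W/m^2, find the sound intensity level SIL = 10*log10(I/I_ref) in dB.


I / I_ref = 7.13e-04 / 1e-12 = 7.13e+08
SIL = 10 * log10(7.13e+08) = 88.531 dB


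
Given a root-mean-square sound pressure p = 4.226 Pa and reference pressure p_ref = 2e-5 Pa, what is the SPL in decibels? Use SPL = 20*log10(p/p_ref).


p / p_ref = 4.226 / 2e-5 = 211300
SPL = 20 * log10(211300) = 106.5 dB


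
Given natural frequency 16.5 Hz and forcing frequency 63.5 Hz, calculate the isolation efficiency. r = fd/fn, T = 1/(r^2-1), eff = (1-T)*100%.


r = 63.5 / 16.5 = 3.84848
r^2 - 1 = 3.84848^2 - 1 = 13.8108
T = 1/13.8108 = 0.0724071
Efficiency = (1 - 0.0724071)*100 = 92.759 %


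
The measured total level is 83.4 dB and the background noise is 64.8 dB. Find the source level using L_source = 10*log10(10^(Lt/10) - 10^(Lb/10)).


10^(83.4/10) = 2.18776e+08
10^(64.8/10) = 3.01995e+06
Difference = 2.18776e+08 - 3.01995e+06 = 2.15756e+08
L_source = 10*log10(2.15756e+08) = 83.34 dB


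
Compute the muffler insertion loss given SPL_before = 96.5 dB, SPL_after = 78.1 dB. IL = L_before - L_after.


Insertion loss = SPL without muffler - SPL with muffler
IL = 96.5 - 78.1 = 18.4 dB


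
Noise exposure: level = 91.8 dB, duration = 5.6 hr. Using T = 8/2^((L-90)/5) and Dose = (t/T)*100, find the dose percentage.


T_allowed = 8 / 2^((91.8 - 90)/5) = 6.23332 hr
Dose = 5.6 / 6.23332 * 100 = 89.84 %


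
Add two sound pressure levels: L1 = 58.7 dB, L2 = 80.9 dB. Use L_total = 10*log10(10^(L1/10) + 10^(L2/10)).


10^(58.7/10) = 741310
10^(80.9/10) = 1.23027e+08
Sum = 741310 + 1.23027e+08 = 1.23768e+08
L_total = 10*log10(1.23768e+08) = 80.926 dB


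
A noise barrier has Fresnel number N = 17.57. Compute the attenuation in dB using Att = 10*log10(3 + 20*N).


3 + 20*N = 3 + 20*17.57 = 354.4
Att = 10*log10(354.4) = 25.495 dB


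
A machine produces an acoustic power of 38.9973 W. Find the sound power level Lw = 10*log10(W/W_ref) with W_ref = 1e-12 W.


W / W_ref = 38.9973 / 1e-12 = 3.89973e+13
Lw = 10 * log10(3.89973e+13) = 135.91 dB


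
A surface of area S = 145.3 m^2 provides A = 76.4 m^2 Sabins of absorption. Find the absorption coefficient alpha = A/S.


Absorption coefficient = absorbed power / incident power
alpha = A / S = 76.4 / 145.3 = 0.52581


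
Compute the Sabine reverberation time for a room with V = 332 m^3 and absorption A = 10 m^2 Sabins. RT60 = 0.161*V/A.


RT60 = 0.161 * 332 / 10 = 5.3452 s


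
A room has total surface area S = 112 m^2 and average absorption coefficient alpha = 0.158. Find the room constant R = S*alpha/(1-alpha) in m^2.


R = 112 * 0.158 / (1 - 0.158) = 21.017 m^2


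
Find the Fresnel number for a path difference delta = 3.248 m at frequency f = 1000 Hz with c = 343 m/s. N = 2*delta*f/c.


N = 2*delta*f/c = 2*delta/lambda, where lambda = c/f
lambda = 343 / 1000 = 0.343 m
N = 2 * 3.248 / 0.343 = 18.939


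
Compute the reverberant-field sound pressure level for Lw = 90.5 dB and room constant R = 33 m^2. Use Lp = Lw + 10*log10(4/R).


4/R = 4/33 = 0.121212
Lp = 90.5 + 10*log10(0.121212) = 81.335 dB


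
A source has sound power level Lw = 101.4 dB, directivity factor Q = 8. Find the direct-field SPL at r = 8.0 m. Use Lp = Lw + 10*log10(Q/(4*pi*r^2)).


4*pi*r^2 = 4*pi*8.0^2 = 804.248 m^2
Q / (4*pi*r^2) = 8 / 804.248 = 0.00994718
Lp = 101.4 + 10*log10(0.00994718) = 81.377 dB


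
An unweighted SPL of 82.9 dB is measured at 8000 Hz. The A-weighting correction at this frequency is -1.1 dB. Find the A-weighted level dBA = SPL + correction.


A-weighting table: 8000 Hz -> -1.1 dB correction
SPL_A = SPL + correction = 82.9 + (-1.1) = 81.8 dBA


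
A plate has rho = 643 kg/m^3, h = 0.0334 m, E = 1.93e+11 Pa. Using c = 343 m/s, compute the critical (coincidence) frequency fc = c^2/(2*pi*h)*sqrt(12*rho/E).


12*rho/E = 12*643/1.93e+11 = 3.99793e-08
sqrt(12*rho/E) = sqrt(3.99793e-08) = 0.000199948
c^2/(2*pi*h) = 343^2/(2*pi*0.0334) = 560611
fc = 560611 * 0.000199948 = 112.09 Hz


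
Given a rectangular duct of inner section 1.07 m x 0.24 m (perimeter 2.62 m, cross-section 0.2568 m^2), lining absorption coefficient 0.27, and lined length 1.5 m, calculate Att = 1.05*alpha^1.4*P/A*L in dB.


alpha^1.4 = 0.27^1.4 = 0.159922
Attenuation rate = 1.05 * alpha^1.4 * P / A
= 1.05 * 0.159922 * 2.62 / 0.2568 = 1.71318 dB/m
Total Att = 1.71318 * 1.5 = 2.5698 dB


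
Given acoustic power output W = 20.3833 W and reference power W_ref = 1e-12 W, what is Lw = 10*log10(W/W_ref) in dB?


W / W_ref = 20.3833 / 1e-12 = 2.03833e+13
Lw = 10 * log10(2.03833e+13) = 133.09 dB


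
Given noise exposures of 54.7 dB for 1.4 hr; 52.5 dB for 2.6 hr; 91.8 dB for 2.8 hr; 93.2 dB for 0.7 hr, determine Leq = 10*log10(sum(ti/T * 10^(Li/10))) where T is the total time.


T_total = 1.4 + 2.6 + 2.8 + 0.7 = 7.5 hr
(1.4/7.5) * 10^(54.7/10) = 55089.2
(2.6/7.5) * 10^(52.5/10) = 61647
(2.8/7.5) * 10^(91.8/10) = 5.65063e+08
(0.7/7.5) * 10^(93.2/10) = 1.95001e+08
Sum = 55089.2 + 61647 + 5.65063e+08 + 1.95001e+08 = 7.60181e+08
Leq = 10*log10(7.60181e+08) = 88.809 dB
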